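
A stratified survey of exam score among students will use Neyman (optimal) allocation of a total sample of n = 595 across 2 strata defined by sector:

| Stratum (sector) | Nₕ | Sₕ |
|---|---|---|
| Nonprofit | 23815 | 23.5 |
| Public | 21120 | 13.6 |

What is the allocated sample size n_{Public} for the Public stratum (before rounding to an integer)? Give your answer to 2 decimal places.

Neyman allocation: nₕ = n·NₕSₕ / Σⱼ NⱼSⱼ.
Σ NⱼSⱼ = 23815·23.5 + 21120·13.6 = 846884.5.
n_{Public} = 595·21120·13.6 / 846884.5 = 201.80.

201.80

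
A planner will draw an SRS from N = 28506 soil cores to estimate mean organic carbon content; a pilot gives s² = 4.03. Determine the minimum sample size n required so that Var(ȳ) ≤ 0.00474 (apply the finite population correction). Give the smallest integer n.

Without fpc, n₀ = s²/D = 4.03/0.00474 = 850.2110.
With fpc, (1 − n/N)·s²/n ≤ D requires n ≥ n₀/(1 + n₀/N) = 850.2110/(1 + 850.2110/28506) = 825.5873.
Rounding up, n = 826.

826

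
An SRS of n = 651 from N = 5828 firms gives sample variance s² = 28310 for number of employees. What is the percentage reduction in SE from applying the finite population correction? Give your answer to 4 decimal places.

5.7504

f = n/N = 651/5828 = 0.11170213.
SE_no-fpc = √(s²/n) = 6.5944631; SE_fpc = √((1−f)s²/n) = 6.2152521.
Ratio = √(1−f) = 0.94249556. Reduction = 100·(1 − 0.94249556) = 5.7504%.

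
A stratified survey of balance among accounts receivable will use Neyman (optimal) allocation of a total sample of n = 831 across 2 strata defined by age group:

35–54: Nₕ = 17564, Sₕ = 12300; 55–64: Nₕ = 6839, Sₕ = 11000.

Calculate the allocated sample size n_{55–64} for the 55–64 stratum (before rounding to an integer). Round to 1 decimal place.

Neyman allocation: nₕ = n·NₕSₕ / Σⱼ NⱼSⱼ.
Σ NⱼSⱼ = 17564·12300 + 6839·11000 = 2.912662 × 10^8.
n_{55–64} = 831·6839·11000 / (2.912662 × 10^8) = 214.6.

214.6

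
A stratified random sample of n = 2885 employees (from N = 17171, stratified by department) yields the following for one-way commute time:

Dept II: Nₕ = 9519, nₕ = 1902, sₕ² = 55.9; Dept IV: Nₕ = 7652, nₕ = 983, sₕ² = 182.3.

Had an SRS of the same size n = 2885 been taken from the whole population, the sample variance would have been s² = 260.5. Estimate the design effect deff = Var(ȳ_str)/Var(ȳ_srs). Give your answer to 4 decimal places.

0.5235

Var(ȳ_str) = Σ Wₕ²(1−fₕ)sₕ²/nₕ with Wₕ = Nₕ/17171:
  Dept II: (9519/17171)²·(1−1902/9519)·55.9/1902 = 0.0072274551
  Dept IV: (7652/17171)²·(1−983/7652)·182.3/983 = 0.032097976
  → Var(ȳ_str) = 0.039325431.
Var(ȳ_srs) = (1 − 2885/17171)·260.5/2885 = 0.0751237.
deff = 0.039325431 / 0.0751237 = 0.5235.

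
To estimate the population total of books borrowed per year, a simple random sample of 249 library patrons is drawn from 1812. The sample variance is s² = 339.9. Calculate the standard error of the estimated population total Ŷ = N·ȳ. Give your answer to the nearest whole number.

Var(Ŷ) = N²·Var(ȳ) = N²·(1 − n/N)·s²/n.
f = 249/1812 = 0.13741722; Var(ȳ) = 0.86258278·339.9/249 = 1.1774775.
Var(Ŷ) = 1812² · 1.1774775 = 3.8660637 × 10^6.
SE(Ŷ) = √(3.8660637 × 10^6) = 1966.

1966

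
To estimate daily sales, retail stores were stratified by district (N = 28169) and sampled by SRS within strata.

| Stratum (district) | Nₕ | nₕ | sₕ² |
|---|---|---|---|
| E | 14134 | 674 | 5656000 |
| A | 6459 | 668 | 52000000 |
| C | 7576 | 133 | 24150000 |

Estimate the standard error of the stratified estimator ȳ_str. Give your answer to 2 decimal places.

136.33

Var(ȳ_str) = Σₕ Wₕ²(1 − fₕ)sₕ²/nₕ with Wₕ = Nₕ/N, N = 28169.
E: Wₕ = 0.50175725; term = 0.50175725²·(1 − 0.04768643)·5656000/674 = 2011.9482.
A: Wₕ = 0.22929461; term = 0.22929461²·(1 − 0.10342158)·52000000/668 = 3669.466.
C: Wₕ = 0.26894813; term = 0.26894813²·(1 − 0.01755544)·24150000/133 = 12903.592.
Sum = 18585.006.
SE = √(18585.006) = 136.33.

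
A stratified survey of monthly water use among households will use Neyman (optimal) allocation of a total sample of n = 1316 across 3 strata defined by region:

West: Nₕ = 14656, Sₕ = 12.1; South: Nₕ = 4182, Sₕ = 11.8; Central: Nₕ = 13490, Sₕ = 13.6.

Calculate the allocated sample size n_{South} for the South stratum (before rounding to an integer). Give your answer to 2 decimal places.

158.34

Neyman allocation: nₕ = n·NₕSₕ / Σⱼ NⱼSⱼ.
Σ NⱼSⱼ = 14656·12.1 + 4182·11.8 + 13490·13.6 = 410149.2.
n_{South} = 1316·4182·11.8 / 410149.2 = 158.34.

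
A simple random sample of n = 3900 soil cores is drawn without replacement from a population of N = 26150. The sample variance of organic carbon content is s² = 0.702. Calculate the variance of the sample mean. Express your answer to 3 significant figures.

1.53 × 10^-4

Under SRS without replacement, Var(ȳ) = (1 − f)·s²/n with f = n/N = 3900/26150 = 0.14913958.
Var(ȳ) = (1 − 0.14913958)·0.702/3900 = 0.85086042·1.8 × 10^-4 = 1.5315488 × 10^-4.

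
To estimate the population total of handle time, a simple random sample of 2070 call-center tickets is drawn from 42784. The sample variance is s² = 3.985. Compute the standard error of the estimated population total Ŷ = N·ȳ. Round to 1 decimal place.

1831.2

Var(Ŷ) = N²·Var(ȳ) = N²·(1 − n/N)·s²/n.
f = 2070/42784 = 0.04838257; Var(ȳ) = 0.95161743·3.985/2070 = 0.0018319785.
Var(Ŷ) = 42784² · 0.0018319785 = 3.3533829 × 10^6.
SE(Ŷ) = √(3.3533829 × 10^6) = 1831.2.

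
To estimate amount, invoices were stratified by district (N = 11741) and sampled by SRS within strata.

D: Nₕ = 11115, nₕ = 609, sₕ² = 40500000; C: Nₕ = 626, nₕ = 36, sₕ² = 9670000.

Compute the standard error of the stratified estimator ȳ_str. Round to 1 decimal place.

238.9

Var(ȳ_str) = Σₕ Wₕ²(1 − fₕ)sₕ²/nₕ with Wₕ = Nₕ/N, N = 11741.
D: Wₕ = 0.94668257; term = 0.94668257²·(1 − 0.05479082)·40500000/609 = 56334.497.
C: Wₕ = 0.05331743; term = 0.05331743²·(1 − 0.05750799)·9670000/36 = 719.68117.
Sum = 57054.178.
SE = √(57054.178) = 238.9.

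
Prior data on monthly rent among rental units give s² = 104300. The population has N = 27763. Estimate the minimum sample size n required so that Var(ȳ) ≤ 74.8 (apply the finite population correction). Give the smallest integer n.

Without fpc, n₀ = s²/D = 104300/74.8 = 1394.3850.
With fpc, (1 − n/N)·s²/n ≤ D requires n ≥ n₀/(1 + n₀/N) = 1394.3850/(1 + 1394.3850/27763) = 1327.7017.
Rounding up, n = 1328.

1328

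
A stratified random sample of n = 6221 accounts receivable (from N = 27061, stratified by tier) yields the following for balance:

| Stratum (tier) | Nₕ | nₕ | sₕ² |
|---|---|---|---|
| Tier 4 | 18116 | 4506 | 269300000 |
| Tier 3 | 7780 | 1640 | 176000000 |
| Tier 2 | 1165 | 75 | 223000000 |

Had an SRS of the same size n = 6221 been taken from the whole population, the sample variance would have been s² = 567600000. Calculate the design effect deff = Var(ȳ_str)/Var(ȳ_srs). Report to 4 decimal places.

Var(ȳ_str) = Σ Wₕ²(1−fₕ)sₕ²/nₕ with Wₕ = Nₕ/27061:
  Tier 4: (18116/27061)²·(1−4506/18116)·269300000/4506 = 20122.314
  Tier 3: (7780/27061)²·(1−1640/7780)·176000000/1640 = 7000.5007
  Tier 2: (1165/27061)²·(1−75/1165)·223000000/75 = 5155.9458
  → Var(ȳ_str) = 32278.761.
Var(ȳ_srs) = (1 − 6221/27061)·567600000/6221 = 70264.516.
deff = 32278.761 / 70264.516 = 0.4594.

0.4594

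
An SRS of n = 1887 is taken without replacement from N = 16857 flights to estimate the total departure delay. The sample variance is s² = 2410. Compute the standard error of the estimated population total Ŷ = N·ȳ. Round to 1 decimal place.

17952.4

Var(Ŷ) = N²·Var(ȳ) = N²·(1 − n/N)·s²/n.
f = 1887/16857 = 0.11194163; Var(ȳ) = 0.88805837·2410/1887 = 1.1341922.
Var(Ŷ) = 16857² · 1.1341922 = 3.222903 × 10^8.
SE(Ŷ) = √(3.222903 × 10^8) = 17952.4.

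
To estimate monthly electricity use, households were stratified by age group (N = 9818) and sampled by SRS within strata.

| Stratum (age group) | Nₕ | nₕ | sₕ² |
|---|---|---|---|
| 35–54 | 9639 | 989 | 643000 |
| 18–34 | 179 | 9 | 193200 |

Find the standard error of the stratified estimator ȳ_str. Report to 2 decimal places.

23.86

Var(ȳ_str) = Σₕ Wₕ²(1 − fₕ)sₕ²/nₕ with Wₕ = Nₕ/N, N = 9818.
35–54: Wₕ = 0.98176818; term = 0.98176818²·(1 − 0.10260400)·643000/989 = 562.36297.
18–34: Wₕ = 0.01823182; term = 0.01823182²·(1 − 0.05027933)·193200/9 = 6.7767351.
Sum = 569.13971.
SE = √(569.13971) = 23.86.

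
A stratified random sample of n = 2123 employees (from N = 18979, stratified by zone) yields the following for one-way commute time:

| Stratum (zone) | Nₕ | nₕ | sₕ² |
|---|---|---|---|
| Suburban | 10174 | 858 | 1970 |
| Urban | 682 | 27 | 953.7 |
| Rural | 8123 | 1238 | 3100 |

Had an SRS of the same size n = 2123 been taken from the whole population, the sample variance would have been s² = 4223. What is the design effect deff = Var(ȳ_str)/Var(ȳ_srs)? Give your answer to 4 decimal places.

Var(ȳ_str) = Σ Wₕ²(1−fₕ)sₕ²/nₕ with Wₕ = Nₕ/18979:
  Suburban: (10174/18979)²·(1−858/10174)·1970/858 = 0.60416213
  Urban: (682/18979)²·(1−27/682)·953.7/27 = 0.043805339
  Rural: (8123/18979)²·(1−1238/8123)·3100/1238 = 0.38878974
  → Var(ȳ_str) = 1.0367572.
Var(ȳ_srs) = (1 − 2123/18979)·4223/2123 = 1.7666572.
deff = 1.0367572 / 1.7666572 = 0.5868.

0.5868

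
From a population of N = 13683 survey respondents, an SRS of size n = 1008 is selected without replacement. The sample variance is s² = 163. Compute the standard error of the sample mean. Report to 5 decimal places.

0.38703

Under SRS without replacement, Var(ȳ) = (1 − f)·s²/n with f = n/N = 1008/13683 = 0.07366806.
Var(ȳ) = (1 − 0.07366806)·163/1008 = 0.92633194·0.16170635 = 0.14979376.
SE(ȳ) = √(0.14979376) = 0.38703.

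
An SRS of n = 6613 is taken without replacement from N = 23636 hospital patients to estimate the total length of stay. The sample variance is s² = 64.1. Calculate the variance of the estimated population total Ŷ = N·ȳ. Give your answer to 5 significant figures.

Var(Ŷ) = N²·Var(ȳ) = N²·(1 − n/N)·s²/n.
f = 6613/23636 = 0.27978507; Var(ȳ) = 0.72021493·64.1/6613 = 0.0069810641.
Var(Ŷ) = 23636² · 0.0069810641 = 3.9000447 × 10^6.

3.9000 × 10^6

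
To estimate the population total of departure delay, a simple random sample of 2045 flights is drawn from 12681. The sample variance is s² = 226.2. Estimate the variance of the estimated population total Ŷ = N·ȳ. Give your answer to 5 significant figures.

1.4919 × 10^7

Var(Ŷ) = N²·Var(ȳ) = N²·(1 − n/N)·s²/n.
f = 2045/12681 = 0.16126488; Var(ȳ) = 0.83873512·226.2/2045 = 0.092773537.
Var(Ŷ) = 12681² · 0.092773537 = 1.4918705 × 10^7.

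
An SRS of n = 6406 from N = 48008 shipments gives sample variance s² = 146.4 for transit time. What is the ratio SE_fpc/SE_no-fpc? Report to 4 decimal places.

0.9309

f = n/N = 6406/48008 = 0.13343609.
SE_no-fpc = √(s²/n) = 0.15117399; SE_fpc = √((1−f)s²/n) = 0.14072698.
Ratio = √(1−f) = 0.93089414.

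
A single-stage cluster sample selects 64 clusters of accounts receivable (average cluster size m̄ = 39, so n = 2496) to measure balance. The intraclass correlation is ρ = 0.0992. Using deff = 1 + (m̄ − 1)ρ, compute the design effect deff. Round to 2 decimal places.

4.77

deff = 1 + (39 − 1)·0.0992 = 1 + 3.7696 = 4.7696.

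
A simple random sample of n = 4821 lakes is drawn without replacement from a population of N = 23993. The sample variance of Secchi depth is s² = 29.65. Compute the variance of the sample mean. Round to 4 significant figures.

0.004914

Under SRS without replacement, Var(ȳ) = (1 − f)·s²/n with f = n/N = 4821/23993 = 0.20093361.
Var(ȳ) = (1 − 0.20093361)·29.65/4821 = 0.79906639·0.0061501763 = 0.0049143992.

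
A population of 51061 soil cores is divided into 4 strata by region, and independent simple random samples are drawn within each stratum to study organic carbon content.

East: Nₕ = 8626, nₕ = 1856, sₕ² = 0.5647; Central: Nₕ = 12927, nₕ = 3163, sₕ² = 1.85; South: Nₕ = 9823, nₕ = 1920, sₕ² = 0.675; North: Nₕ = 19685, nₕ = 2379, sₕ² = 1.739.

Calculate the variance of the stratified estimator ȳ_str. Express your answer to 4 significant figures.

1.411 × 10^-4

Var(ȳ_str) = Σₕ Wₕ²(1 − fₕ)sₕ²/nₕ with Wₕ = Nₕ/N, N = 51061.
East: Wₕ = 0.16893520; term = 0.16893520²·(1 − 0.21516346)·0.5647/1856 = 6.8148972 × 10^-6.
Central: Wₕ = 0.25316778; term = 0.25316778²·(1 − 0.24468167)·1.85/3163 = 2.8315186 × 10^-5.
South: Wₕ = 0.19237774; term = 0.19237774²·(1 − 0.19545964)·0.675/1920 = 1.0467911 × 10^-5.
North: Wₕ = 0.38551928; term = 0.38551928²·(1 − 0.12085344)·1.739/2379 = 9.5512151 × 10^-5.
Sum = 1.4111015 × 10^-4.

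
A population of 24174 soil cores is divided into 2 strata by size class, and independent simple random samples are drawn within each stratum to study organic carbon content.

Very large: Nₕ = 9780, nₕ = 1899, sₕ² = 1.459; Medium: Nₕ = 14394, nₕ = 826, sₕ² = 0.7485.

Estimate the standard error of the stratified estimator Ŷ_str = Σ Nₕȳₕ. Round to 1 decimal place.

486.0

Var(Ŷ_str) = Σₕ Nₕ²(1 − fₕ)sₕ²/nₕ.
Very large: 9780²·(1 − 1899/9780)·1.459/1899 = 59217.56.
Medium: 14394²·(1 − 826/14394)·0.7485/826 = 176973.85.
Sum = 236191.41.
SE = √(236191.41) = 486.0.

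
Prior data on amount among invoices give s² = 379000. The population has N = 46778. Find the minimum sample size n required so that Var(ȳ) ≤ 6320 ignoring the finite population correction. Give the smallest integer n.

Without fpc, n₀ = s²/D = 379000/6320 = 59.9684.
Rounding up, n = 60.

60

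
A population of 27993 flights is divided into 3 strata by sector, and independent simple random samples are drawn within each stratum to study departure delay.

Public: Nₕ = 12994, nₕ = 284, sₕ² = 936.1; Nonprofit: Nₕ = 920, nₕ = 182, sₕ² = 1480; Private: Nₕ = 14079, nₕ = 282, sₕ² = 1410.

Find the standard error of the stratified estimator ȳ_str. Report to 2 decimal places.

Var(ȳ_str) = Σₕ Wₕ²(1 − fₕ)sₕ²/nₕ with Wₕ = Nₕ/N, N = 27993.
Public: Wₕ = 0.46418748; term = 0.46418748²·(1 − 0.02185624)·936.1/284 = 0.69469381.
Nonprofit: Wₕ = 0.03286536; term = 0.03286536²·(1 − 0.19782609)·1480/182 = 0.0070458863.
Private: Wₕ = 0.50294717; term = 0.50294717²·(1 − 0.02002983)·1410/282 = 1.2394459.
Sum = 1.9411856.
SE = √(1.9411856) = 1.39.

1.39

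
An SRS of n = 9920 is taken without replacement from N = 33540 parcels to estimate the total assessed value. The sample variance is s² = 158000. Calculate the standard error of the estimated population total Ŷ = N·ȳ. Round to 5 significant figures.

Var(Ŷ) = N²·Var(ȳ) = N²·(1 − n/N)·s²/n.
f = 9920/33540 = 0.29576625; Var(ȳ) = 0.70423375·158000/9920 = 11.216626.
Var(Ŷ) = 33540² · 11.216626 = 1.2617937 × 10^10.
SE(Ŷ) = √(1.2617937 × 10^10) = 112330.

112330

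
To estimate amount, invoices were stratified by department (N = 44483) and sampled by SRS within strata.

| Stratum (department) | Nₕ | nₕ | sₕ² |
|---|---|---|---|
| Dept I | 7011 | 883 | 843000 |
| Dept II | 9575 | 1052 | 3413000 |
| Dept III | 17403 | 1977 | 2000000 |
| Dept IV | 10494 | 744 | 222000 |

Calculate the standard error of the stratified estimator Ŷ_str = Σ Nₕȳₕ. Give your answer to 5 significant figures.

Var(Ŷ_str) = Σₕ Nₕ²(1 − fₕ)sₕ²/nₕ.
Dept I: 7011²·(1 − 883/7011)·843000/883 = 4.1017161 × 10^10.
Dept II: 9575²·(1 − 1052/9575)·3413000/1052 = 2.6475966 × 10^11.
Dept III: 17403²·(1 − 1977/17403)·2000000/1977 = 2.7158187 × 10^11.
Dept IV: 10494²·(1 − 744/10494)·222000/744 = 3.0529923 × 10^10.
Sum = 6.0788861 × 10^11.
SE = √(6.0788861 × 10^11) = 779670.

779670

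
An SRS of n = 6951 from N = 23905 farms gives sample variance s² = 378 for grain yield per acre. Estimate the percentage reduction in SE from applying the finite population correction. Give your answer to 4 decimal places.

f = n/N = 6951/23905 = 0.29077599.
SE_no-fpc = √(s²/n) = 0.23319662; SE_fpc = √((1−f)s²/n) = 0.19638756.
Ratio = √(1−f) = 0.84215439. Reduction = 100·(1 − 0.84215439) = 15.7846%.

15.7846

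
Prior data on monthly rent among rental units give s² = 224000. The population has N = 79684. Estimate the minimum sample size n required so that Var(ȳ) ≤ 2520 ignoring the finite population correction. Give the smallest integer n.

Without fpc, n₀ = s²/D = 224000/2520 = 88.8889.
Rounding up, n = 89.

89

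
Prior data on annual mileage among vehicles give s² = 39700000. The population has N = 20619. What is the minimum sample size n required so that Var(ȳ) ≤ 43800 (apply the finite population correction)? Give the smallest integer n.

869

Without fpc, n₀ = s²/D = 39700000/43800 = 906.3927.
With fpc, (1 − n/N)·s²/n ≤ D requires n ≥ n₀/(1 + n₀/N) = 906.3927/(1 + 906.3927/20619) = 868.2263.
Rounding up, n = 869.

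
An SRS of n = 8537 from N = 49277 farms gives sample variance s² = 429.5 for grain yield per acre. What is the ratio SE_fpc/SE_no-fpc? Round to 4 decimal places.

0.9093

f = n/N = 8537/49277 = 0.17324512.
SE_no-fpc = √(s²/n) = 0.22429983; SE_fpc = √((1−f)s²/n) = 0.203947.
Ratio = √(1−f) = 0.90926062.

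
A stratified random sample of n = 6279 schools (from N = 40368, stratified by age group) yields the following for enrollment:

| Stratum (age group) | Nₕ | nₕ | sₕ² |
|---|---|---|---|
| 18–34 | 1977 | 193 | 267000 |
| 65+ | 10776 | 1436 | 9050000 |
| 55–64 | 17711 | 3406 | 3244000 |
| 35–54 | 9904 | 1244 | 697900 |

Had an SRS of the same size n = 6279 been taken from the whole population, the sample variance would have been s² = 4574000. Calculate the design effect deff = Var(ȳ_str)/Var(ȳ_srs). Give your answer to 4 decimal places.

0.9264

Var(ȳ_str) = Σ Wₕ²(1−fₕ)sₕ²/nₕ with Wₕ = Nₕ/40368:
  18–34: (1977/40368)²·(1−193/1977)·267000/193 = 2.9942014
  65+: (10776/40368)²·(1−1436/10776)·9050000/1436 = 389.24598
  55–64: (17711/40368)²·(1−3406/17711)·3244000/3406 = 148.07873
  35–54: (9904/40368)²·(1−1244/9904)·697900/1244 = 29.527513
  → Var(ȳ_str) = 569.84642.
Var(ȳ_srs) = (1 − 6279/40368)·4574000/6279 = 615.15238.
deff = 569.84642 / 615.15238 = 0.9264.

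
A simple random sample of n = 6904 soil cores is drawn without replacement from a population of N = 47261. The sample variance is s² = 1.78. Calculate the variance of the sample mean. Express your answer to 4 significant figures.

2.202 × 10^-4

Under SRS without replacement, Var(ȳ) = (1 − f)·s²/n with f = n/N = 6904/47261 = 0.14608239.
Var(ȳ) = (1 − 0.14608239)·1.78/6904 = 0.85391761·2.5782155 × 10^-4 = 2.2015836 × 10^-4.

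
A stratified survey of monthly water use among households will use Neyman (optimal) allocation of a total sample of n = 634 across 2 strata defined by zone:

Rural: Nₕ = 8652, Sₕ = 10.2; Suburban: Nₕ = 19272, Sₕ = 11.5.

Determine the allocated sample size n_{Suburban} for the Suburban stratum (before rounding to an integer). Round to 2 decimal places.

453.44

Neyman allocation: nₕ = n·NₕSₕ / Σⱼ NⱼSⱼ.
Σ NⱼSⱼ = 8652·10.2 + 19272·11.5 = 309878.4.
n_{Suburban} = 634·19272·11.5 / 309878.4 = 453.44.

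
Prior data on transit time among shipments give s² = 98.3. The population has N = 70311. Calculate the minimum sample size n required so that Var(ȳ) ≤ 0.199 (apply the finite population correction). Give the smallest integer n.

491

Without fpc, n₀ = s²/D = 98.3/0.199 = 493.9698.
With fpc, (1 − n/N)·s²/n ≤ D requires n ≥ n₀/(1 + n₀/N) = 493.9698/(1 + 493.9698/70311) = 490.5236.
Rounding up, n = 491.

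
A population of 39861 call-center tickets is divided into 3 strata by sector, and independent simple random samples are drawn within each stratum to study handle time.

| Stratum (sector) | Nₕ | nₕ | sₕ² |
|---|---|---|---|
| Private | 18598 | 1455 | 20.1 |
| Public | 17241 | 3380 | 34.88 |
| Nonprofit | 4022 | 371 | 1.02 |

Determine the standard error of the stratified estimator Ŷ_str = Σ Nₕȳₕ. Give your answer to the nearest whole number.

2629

Var(Ŷ_str) = Σₕ Nₕ²(1 − fₕ)sₕ²/nₕ.
Private: 18598²·(1 − 1455/18598)·20.1/1455 = 4.4043937 × 10^6.
Public: 17241²·(1 − 3380/17241)·34.88/3380 = 2.4661347 × 10^6.
Nonprofit: 4022²·(1 − 371/4022)·1.02/371 = 40371.99.
Sum = 6.9109004 × 10^6.
SE = √(6.9109004 × 10^6) = 2629.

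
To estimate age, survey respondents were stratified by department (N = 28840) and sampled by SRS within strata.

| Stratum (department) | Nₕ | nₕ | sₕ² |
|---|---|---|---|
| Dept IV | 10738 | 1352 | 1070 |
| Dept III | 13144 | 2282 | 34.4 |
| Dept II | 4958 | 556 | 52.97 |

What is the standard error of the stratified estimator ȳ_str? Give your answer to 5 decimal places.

0.31779

Var(ȳ_str) = Σₕ Wₕ²(1 − fₕ)sₕ²/nₕ with Wₕ = Nₕ/N, N = 28840.
Dept IV: Wₕ = 0.37233010; term = 0.37233010²·(1 − 0.12590799)·1070/1352 = 0.095900423.
Dept III: Wₕ = 0.45575589; term = 0.45575589²·(1 − 0.17361534)·34.4/2282 = 0.0025875553.
Dept II: Wₕ = 0.17191401; term = 0.17191401²·(1 − 0.11214199)·52.97/556 = 0.0024998919.
Sum = 0.10098787.
SE = √(0.10098787) = 0.31779.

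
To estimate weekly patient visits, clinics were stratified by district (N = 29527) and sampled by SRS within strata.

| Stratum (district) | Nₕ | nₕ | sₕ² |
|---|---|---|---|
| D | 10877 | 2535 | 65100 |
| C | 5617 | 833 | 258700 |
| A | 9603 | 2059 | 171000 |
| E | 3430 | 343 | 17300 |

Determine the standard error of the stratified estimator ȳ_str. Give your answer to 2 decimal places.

4.45

Var(ȳ_str) = Σₕ Wₕ²(1 − fₕ)sₕ²/nₕ with Wₕ = Nₕ/N, N = 29527.
D: Wₕ = 0.36837471; term = 0.36837471²·(1 − 0.23306059)·65100/2535 = 2.6726599.
C: Wₕ = 0.19023267; term = 0.19023267²·(1 − 0.14829980)·258700/833 = 9.5721253.
A: Wₕ = 0.32522776; term = 0.32522776²·(1 − 0.21441216)·171000/2059 = 6.9009634.
E: Wₕ = 0.11616487; term = 0.11616487²·(1 − 0.10000000)·17300/343 = 0.61255358.
Sum = 19.758302.
SE = √(19.758302) = 4.45.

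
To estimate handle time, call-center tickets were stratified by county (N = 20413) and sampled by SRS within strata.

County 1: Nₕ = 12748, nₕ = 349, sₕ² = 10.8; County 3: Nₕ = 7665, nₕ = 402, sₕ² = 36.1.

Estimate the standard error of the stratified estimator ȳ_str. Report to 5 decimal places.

0.15407

Var(ȳ_str) = Σₕ Wₕ²(1 − fₕ)sₕ²/nₕ with Wₕ = Nₕ/N, N = 20413.
County 1: Wₕ = 0.62450399; term = 0.62450399²·(1 − 0.02737684)·10.8/349 = 0.011738521.
County 3: Wₕ = 0.37549601; term = 0.37549601²·(1 − 0.05244618)·36.1/402 = 0.011997636.
Sum = 0.023736157.
SE = √(0.023736157) = 0.15407.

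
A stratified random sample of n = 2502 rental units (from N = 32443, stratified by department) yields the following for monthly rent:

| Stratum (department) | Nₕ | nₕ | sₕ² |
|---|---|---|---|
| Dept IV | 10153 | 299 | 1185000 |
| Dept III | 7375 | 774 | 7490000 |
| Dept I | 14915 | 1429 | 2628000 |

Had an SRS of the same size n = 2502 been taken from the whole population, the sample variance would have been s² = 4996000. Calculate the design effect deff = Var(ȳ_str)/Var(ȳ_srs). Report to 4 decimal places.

0.6380

Var(ȳ_str) = Σ Wₕ²(1−fₕ)sₕ²/nₕ with Wₕ = Nₕ/32443:
  Dept IV: (10153/32443)²·(1−299/10153)·1185000/299 = 376.71429
  Dept III: (7375/32443)²·(1−774/7375)·7490000/774 = 447.57993
  Dept I: (14915/32443)²·(1−1429/14915)·2628000/1429 = 351.44513
  → Var(ȳ_str) = 1175.7394.
Var(ȳ_srs) = (1 − 2502/32443)·4996000/2502 = 1842.8094.
deff = 1175.7394 / 1842.8094 = 0.6380.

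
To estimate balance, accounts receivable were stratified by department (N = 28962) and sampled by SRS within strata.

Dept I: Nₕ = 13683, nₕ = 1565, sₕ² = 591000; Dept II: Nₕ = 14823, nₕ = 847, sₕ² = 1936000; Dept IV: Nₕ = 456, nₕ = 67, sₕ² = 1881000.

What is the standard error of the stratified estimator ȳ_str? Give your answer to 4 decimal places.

Var(ȳ_str) = Σₕ Wₕ²(1 − fₕ)sₕ²/nₕ with Wₕ = Nₕ/N, N = 28962.
Dept I: Wₕ = 0.47244665; term = 0.47244665²·(1 − 0.11437550)·591000/1565 = 74.649743.
Dept II: Wₕ = 0.51180858; term = 0.51180858²·(1 − 0.05714093)·1936000/847 = 564.52586.
Dept IV: Wₕ = 0.01574477; term = 0.01574477²·(1 − 0.14692982)·1881000/67 = 5.9370586.
Sum = 645.11266.
SE = √(645.11266) = 25.3991.

25.3991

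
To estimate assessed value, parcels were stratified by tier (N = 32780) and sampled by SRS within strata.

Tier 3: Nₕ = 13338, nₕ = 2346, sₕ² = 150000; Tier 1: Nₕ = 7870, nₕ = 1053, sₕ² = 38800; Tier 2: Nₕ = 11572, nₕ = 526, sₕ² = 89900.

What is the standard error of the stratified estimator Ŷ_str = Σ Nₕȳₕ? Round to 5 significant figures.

Var(Ŷ_str) = Σₕ Nₕ²(1 − fₕ)sₕ²/nₕ.
Tier 3: 13338²·(1 − 2346/13338)·150000/2346 = 9.3741238 × 10^9.
Tier 1: 7870²·(1 − 1053/7870)·38800/1053 = 1.9768394 × 10^9.
Tier 2: 11572²·(1 − 526/11572)·89900/526 = 2.1846779 × 10^10.
Sum = 3.3197742 × 10^10.
SE = √(3.3197742 × 10^10) = 182200.

182200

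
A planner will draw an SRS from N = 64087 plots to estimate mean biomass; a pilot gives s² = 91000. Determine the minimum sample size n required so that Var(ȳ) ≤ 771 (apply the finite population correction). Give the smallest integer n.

Without fpc, n₀ = s²/D = 91000/771 = 118.0285.
With fpc, (1 − n/N)·s²/n ≤ D requires n ≥ n₀/(1 + n₀/N) = 118.0285/(1 + 118.0285/64087) = 117.8115.
Rounding up, n = 118.

118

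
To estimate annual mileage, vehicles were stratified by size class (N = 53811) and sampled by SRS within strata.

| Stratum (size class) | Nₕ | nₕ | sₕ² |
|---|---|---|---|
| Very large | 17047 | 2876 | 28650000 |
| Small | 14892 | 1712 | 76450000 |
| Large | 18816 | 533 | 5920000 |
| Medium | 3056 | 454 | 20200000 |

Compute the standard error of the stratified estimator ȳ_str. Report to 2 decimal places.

72.80

Var(ȳ_str) = Σₕ Wₕ²(1 − fₕ)sₕ²/nₕ with Wₕ = Nₕ/N, N = 53811.
Very large: Wₕ = 0.31679396; term = 0.31679396²·(1 − 0.16871004)·28650000/2876 = 831.07856.
Small: Wₕ = 0.27674639; term = 0.27674639²·(1 − 0.11496105)·76450000/1712 = 3026.9137.
Large: Wₕ = 0.34966828; term = 0.34966828²·(1 − 0.02832696)·5920000/533 = 1319.5539.
Medium: Wₕ = 0.05679136; term = 0.05679136²·(1 − 0.14856021)·20200000/454 = 122.18391.
Sum = 5299.7301.
SE = √(5299.7301) = 72.80.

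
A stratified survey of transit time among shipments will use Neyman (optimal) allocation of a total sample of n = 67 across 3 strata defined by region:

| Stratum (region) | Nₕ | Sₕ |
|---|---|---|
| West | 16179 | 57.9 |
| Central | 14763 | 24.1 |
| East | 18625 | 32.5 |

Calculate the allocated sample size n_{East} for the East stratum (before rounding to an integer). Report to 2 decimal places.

21.37

Neyman allocation: nₕ = n·NₕSₕ / Σⱼ NⱼSⱼ.
Σ NⱼSⱼ = 16179·57.9 + 14763·24.1 + 18625·32.5 = 1.8978649 × 10^6.
n_{East} = 67·18625·32.5 / (1.8978649 × 10^6) = 21.37.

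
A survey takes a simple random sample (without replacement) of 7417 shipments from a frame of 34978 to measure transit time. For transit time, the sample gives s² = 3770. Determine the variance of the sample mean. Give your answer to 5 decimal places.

0.40051

Under SRS without replacement, Var(ȳ) = (1 − f)·s²/n with f = n/N = 7417/34978 = 0.21204757.
Var(ȳ) = (1 − 0.21204757)·3770/7417 = 0.78795243·0.50829176 = 0.40050973.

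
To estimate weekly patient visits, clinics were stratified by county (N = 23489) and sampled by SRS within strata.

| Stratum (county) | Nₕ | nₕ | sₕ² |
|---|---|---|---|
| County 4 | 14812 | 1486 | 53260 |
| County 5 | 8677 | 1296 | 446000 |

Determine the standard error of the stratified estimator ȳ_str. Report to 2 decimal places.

7.26

Var(ȳ_str) = Σₕ Wₕ²(1 − fₕ)sₕ²/nₕ with Wₕ = Nₕ/N, N = 23489.
County 4: Wₕ = 0.63059304; term = 0.63059304²·(1 − 0.10032406)·53260/1486 = 12.822326.
County 5: Wₕ = 0.36940696; term = 0.36940696²·(1 − 0.14936038)·446000/1296 = 39.947132.
Sum = 52.769458.
SE = √(52.769458) = 7.26.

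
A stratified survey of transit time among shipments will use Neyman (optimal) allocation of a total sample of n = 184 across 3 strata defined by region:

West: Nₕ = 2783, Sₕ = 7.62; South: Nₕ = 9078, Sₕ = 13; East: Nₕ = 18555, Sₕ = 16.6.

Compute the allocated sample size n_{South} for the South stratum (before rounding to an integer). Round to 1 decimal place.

Neyman allocation: nₕ = n·NₕSₕ / Σⱼ NⱼSⱼ.
Σ NⱼSⱼ = 2783·7.62 + 9078·13 + 18555·16.6 = 447233.46.
n_{South} = 184·9078·13 / 447233.46 = 48.6.

48.6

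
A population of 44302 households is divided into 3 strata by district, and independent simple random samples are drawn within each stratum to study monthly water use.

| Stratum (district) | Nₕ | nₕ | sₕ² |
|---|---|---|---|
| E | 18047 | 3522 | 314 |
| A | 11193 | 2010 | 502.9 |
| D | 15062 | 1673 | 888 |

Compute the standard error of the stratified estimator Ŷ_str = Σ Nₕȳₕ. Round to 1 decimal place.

12495.1

Var(Ŷ_str) = Σₕ Nₕ²(1 − fₕ)sₕ²/nₕ.
E: 18047²·(1 − 3522/18047)·314/3522 = 2.3370148 × 10^7.
A: 11193²·(1 − 2010/11193)·502.9/2010 = 2.5716785 × 10^7.
D: 15062²·(1 − 1673/15062)·888/1673 = 1.0704042 × 10^8.
Sum = 1.5612735 × 10^8.
SE = √(1.5612735 × 10^8) = 12495.1.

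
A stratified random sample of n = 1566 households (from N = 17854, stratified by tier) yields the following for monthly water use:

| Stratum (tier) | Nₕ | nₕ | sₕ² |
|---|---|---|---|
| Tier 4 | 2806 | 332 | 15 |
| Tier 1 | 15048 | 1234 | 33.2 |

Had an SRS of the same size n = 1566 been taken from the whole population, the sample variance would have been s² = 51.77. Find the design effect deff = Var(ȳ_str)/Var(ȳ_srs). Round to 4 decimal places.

0.6144

Var(ȳ_str) = Σ Wₕ²(1−fₕ)sₕ²/nₕ with Wₕ = Nₕ/17854:
  Tier 4: (2806/17854)²·(1−332/2806)·15/332 = 9.8394195 × 10^-4
  Tier 1: (15048/17854)²·(1−1234/15048)·33.2/1234 = 0.017544868
  → Var(ȳ_str) = 0.01852881.
Var(ȳ_srs) = (1 − 1566/17854)·51.77/1566 = 0.030159118.
deff = 0.01852881 / 0.030159118 = 0.6144.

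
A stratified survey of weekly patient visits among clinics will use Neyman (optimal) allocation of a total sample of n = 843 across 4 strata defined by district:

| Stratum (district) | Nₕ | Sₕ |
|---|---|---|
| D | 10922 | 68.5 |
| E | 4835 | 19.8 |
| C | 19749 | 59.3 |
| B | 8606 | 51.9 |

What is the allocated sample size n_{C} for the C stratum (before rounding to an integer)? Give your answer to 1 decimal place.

Neyman allocation: nₕ = n·NₕSₕ / Σⱼ NⱼSⱼ.
Σ NⱼSⱼ = 10922·68.5 + 4835·19.8 + 19749·59.3 + 8606·51.9 = 2.4616571 × 10^6.
n_{C} = 843·19749·59.3 / (2.4616571 × 10^6) = 401.1.

401.1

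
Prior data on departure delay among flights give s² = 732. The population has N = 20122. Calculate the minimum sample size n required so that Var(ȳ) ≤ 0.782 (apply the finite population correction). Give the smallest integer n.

895

Without fpc, n₀ = s²/D = 732/0.782 = 936.0614.
With fpc, (1 − n/N)·s²/n ≤ D requires n ≥ n₀/(1 + n₀/N) = 936.0614/(1 + 936.0614/20122) = 894.4521.
Rounding up, n = 895.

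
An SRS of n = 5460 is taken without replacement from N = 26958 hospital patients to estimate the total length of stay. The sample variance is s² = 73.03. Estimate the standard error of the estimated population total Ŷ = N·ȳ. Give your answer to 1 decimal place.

Var(Ŷ) = N²·Var(ȳ) = N²·(1 − n/N)·s²/n.
f = 5460/26958 = 0.20253728; Var(ȳ) = 0.79746272·73.03/5460 = 0.010666429.
Var(Ŷ) = 26958² · 0.010666429 = 7.7516541 × 10^6.
SE(Ŷ) = √(7.7516541 × 10^6) = 2784.2.

2784.2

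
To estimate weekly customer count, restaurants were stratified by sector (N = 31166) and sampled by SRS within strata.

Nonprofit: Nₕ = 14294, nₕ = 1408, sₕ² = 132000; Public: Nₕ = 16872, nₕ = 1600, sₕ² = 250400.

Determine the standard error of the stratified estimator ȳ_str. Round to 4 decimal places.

7.7002

Var(ȳ_str) = Σₕ Wₕ²(1 − fₕ)sₕ²/nₕ with Wₕ = Nₕ/N, N = 31166.
Nonprofit: Wₕ = 0.45864083; term = 0.45864083²·(1 − 0.09850287)·132000/1408 = 17.777924.
Public: Wₕ = 0.54135917; term = 0.54135917²·(1 − 0.09483167)·250400/1600 = 41.515922.
Sum = 59.293846.
SE = √(59.293846) = 7.7002.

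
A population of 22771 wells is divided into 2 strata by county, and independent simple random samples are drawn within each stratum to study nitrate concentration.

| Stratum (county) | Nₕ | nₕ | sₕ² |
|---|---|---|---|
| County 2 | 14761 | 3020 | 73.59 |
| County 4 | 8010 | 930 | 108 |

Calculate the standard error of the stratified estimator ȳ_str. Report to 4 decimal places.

Var(ȳ_str) = Σₕ Wₕ²(1 − fₕ)sₕ²/nₕ with Wₕ = Nₕ/N, N = 22771.
County 2: Wₕ = 0.64823679; term = 0.64823679²·(1 − 0.20459318)·73.59/3020 = 0.0081445768.
County 4: Wₕ = 0.35176321; term = 0.35176321²·(1 − 0.11610487)·108/930 = 0.01270113.
Sum = 0.020845707.
SE = √(0.020845707) = 0.1444.

0.1444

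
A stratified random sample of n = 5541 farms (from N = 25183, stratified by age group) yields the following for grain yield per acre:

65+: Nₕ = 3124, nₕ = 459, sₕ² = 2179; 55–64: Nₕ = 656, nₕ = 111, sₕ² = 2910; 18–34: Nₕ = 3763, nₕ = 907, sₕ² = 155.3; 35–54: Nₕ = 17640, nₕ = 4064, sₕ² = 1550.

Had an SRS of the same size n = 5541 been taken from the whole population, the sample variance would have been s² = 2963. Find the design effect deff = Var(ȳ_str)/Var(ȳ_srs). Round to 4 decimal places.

Var(ȳ_str) = Σ Wₕ²(1−fₕ)sₕ²/nₕ with Wₕ = Nₕ/25183:
  65+: (3124/25183)²·(1−459/3124)·2179/459 = 0.062321493
  55–64: (656/25183)²·(1−111/656)·2910/111 = 0.014779353
  18–34: (3763/25183)²·(1−907/3763)·155.3/907 = 0.0029016275
  35–54: (17640/25183)²·(1−4064/17640)·1550/4064 = 0.14402354
  → Var(ȳ_str) = 0.22402601.
Var(ȳ_srs) = (1 − 5541/25183)·2963/5541 = 0.41708228.
deff = 0.22402601 / 0.41708228 = 0.5371.

0.5371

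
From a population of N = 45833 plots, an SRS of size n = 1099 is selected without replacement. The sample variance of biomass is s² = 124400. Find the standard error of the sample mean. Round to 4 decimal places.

10.5109

Under SRS without replacement, Var(ȳ) = (1 − f)·s²/n with f = n/N = 1099/45833 = 0.02397836.
Var(ȳ) = (1 − 0.02397836)·124400/1099 = 0.97602164·113.19381 = 110.47961.
SE(ȳ) = √(110.47961) = 10.5109.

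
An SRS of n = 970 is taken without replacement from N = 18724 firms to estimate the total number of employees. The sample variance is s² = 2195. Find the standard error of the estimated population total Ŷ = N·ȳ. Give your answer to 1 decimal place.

27427.0

Var(Ŷ) = N²·Var(ȳ) = N²·(1 − n/N)·s²/n.
f = 970/18724 = 0.05180517; Var(ȳ) = 0.94819483·2195/970 = 2.1456574.
Var(Ŷ) = 18724² · 2.1456574 = 7.5224211 × 10^8.
SE(Ŷ) = √(7.5224211 × 10^8) = 27427.0.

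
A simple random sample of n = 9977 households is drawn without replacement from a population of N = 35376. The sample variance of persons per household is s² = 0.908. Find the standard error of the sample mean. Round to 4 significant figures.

0.008083

Under SRS without replacement, Var(ȳ) = (1 − f)·s²/n with f = n/N = 9977/35376 = 0.28202736.
Var(ȳ) = (1 − 0.28202736)·0.908/9977 = 0.71797264·9.1009321 × 10^-5 = 6.5342202 × 10^-5.
SE(ȳ) = √(6.5342202 × 10^-5) = 0.008083.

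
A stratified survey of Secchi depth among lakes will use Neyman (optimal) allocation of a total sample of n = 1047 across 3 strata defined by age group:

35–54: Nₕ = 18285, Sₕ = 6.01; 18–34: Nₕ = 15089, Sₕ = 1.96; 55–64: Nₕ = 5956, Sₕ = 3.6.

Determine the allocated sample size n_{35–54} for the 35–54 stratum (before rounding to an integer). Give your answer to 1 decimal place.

715.0

Neyman allocation: nₕ = n·NₕSₕ / Σⱼ NⱼSⱼ.
Σ NⱼSⱼ = 18285·6.01 + 15089·1.96 + 5956·3.6 = 160908.89.
n_{35–54} = 1047·18285·6.01 / 160908.89 = 715.0.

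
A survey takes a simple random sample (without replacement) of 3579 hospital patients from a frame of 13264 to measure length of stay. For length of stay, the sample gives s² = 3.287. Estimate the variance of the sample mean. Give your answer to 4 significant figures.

6.706 × 10^-4

Under SRS without replacement, Var(ȳ) = (1 − f)·s²/n with f = n/N = 3579/13264 = 0.26982811.
Var(ȳ) = (1 − 0.26982811)·3.287/3579 = 0.73017189·9.1841296 × 10^-4 = 6.7059933 × 10^-4.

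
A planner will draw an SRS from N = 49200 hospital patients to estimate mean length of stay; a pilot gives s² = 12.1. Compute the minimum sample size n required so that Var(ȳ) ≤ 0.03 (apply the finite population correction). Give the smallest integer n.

401

Without fpc, n₀ = s²/D = 12.1/0.03 = 403.3333.
With fpc, (1 − n/N)·s²/n ≤ D requires n ≥ n₀/(1 + n₀/N) = 403.3333/(1 + 403.3333/49200) = 400.0537.
Rounding up, n = 401.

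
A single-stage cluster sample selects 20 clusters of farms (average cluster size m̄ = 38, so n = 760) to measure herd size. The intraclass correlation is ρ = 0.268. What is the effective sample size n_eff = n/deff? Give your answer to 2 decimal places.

deff = 1 + (38 − 1)·0.268 = 1 + 9.916 = 10.916.
n_eff = 760 / 10.916 = 69.62.

69.62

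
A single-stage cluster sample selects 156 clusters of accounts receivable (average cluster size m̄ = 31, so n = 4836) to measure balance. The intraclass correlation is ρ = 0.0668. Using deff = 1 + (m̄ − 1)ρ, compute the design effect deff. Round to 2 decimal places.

deff = 1 + (31 − 1)·0.0668 = 1 + 2.004 = 3.004.

3.00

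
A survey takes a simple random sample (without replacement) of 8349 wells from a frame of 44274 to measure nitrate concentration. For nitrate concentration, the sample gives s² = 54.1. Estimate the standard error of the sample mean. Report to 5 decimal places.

Under SRS without replacement, Var(ȳ) = (1 − f)·s²/n with f = n/N = 8349/44274 = 0.18857569.
Var(ȳ) = (1 − 0.18857569)·54.1/8349 = 0.81142431·0.0064798179 = 0.0052578818.
SE(ȳ) = √(0.0052578818) = 0.07251.

0.07251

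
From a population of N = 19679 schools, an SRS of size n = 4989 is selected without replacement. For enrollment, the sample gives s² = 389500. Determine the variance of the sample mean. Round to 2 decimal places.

Under SRS without replacement, Var(ȳ) = (1 − f)·s²/n with f = n/N = 4989/19679 = 0.25351898.
Var(ȳ) = (1 − 0.25351898)·389500/4989 = 0.74648102·78.071758 = 58.279085.

58.28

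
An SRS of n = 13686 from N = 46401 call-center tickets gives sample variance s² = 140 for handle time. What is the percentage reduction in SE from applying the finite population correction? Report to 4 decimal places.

16.0328

f = n/N = 13686/46401 = 0.29495054.
SE_no-fpc = √(s²/n) = 0.10114065; SE_fpc = √((1−f)s²/n) = 0.084924997.
Ratio = √(1−f) = 0.83967223. Reduction = 100·(1 − 0.83967223) = 16.0328%.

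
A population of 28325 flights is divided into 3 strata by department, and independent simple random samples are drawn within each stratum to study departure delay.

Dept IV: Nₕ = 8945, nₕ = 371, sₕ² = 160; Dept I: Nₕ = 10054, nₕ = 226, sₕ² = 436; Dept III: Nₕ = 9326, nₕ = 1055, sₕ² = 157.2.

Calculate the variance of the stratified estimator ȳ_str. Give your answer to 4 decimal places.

Var(ȳ_str) = Σₕ Wₕ²(1 − fₕ)sₕ²/nₕ with Wₕ = Nₕ/N, N = 28325.
Dept IV: Wₕ = 0.31579876; term = 0.31579876²·(1 − 0.04147568)·160/371 = 0.041225892.
Dept I: Wₕ = 0.35495146; term = 0.35495146²·(1 − 0.02247862)·436/226 = 0.23759771.
Dept III: Wₕ = 0.32924978; term = 0.32924978²·(1 − 0.11312460)·157.2/1055 = 0.014325628.
Sum = 0.29314923.

0.2931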